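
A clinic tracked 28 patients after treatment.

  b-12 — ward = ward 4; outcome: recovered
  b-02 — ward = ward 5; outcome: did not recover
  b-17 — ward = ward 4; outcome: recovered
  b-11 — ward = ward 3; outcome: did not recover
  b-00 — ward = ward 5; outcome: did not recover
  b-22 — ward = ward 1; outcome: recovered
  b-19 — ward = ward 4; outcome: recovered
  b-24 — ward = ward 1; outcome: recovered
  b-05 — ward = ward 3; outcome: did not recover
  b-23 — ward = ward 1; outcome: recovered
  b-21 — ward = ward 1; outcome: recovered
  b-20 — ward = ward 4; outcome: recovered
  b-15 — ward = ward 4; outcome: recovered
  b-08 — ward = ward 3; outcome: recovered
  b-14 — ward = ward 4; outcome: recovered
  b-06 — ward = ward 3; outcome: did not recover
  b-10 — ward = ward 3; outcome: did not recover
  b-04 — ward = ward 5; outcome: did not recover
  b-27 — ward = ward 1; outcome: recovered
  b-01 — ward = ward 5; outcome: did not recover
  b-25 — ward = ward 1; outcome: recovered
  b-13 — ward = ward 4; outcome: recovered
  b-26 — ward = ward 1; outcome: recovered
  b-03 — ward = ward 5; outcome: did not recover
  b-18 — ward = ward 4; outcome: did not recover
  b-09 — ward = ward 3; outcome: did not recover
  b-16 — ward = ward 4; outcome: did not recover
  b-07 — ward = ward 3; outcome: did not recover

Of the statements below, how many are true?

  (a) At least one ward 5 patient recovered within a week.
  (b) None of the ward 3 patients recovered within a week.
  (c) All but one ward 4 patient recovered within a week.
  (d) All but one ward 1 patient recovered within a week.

(a) ward 5: |A| = 5, |A ∩ B| = 0; needs A ∩ B ≠ ∅ (|A ∩ B| ≥ 1) — false.
(b) ward 3: |A| = 7, |A ∩ B| = 1; needs A ∩ B = ∅ (|A ∩ B| = 0) — false.
(c) ward 4: |A| = 9, |A ∩ B| = 7; needs |A ∖ B| = 1 — false.
(d) ward 1: |A| = 7, |A ∩ B| = 7; needs |A ∖ B| = 1 — false.

0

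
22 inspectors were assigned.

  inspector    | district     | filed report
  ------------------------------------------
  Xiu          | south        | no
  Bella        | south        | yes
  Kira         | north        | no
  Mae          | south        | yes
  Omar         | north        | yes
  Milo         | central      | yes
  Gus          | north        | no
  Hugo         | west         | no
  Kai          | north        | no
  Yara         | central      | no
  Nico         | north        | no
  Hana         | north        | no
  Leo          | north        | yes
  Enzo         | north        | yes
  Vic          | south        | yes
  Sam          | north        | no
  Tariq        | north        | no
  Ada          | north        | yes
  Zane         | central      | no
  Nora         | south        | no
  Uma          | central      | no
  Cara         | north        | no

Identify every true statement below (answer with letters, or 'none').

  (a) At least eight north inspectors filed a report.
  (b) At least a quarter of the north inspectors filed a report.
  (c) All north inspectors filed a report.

|A| = 12, |A ∩ B| = 4, |A ∖ B| = 8.
(a) |A ∩ B| ≥ 8: fails.
(b) |A ∩ B| / |A| ≥ 1/4: holds.
(c) A ⊆ B, i.e. every element of A is in B (|A ∖ B| = 0): fails.

(b)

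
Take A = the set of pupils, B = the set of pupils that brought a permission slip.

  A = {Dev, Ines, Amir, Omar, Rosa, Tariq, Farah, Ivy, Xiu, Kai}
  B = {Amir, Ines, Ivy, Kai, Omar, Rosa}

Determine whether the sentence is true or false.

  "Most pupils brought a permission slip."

True

'Most pupils brought a permission slip' holds iff |A ∩ B| > |A ∖ B|.
A (the restrictor) = {Dev, Ines, Amir, Omar, Rosa, Tariq, Farah, Ivy, Xiu, Kai}, |A| = 10.
A ∩ B = {Ines, Amir, Omar, Rosa, Ivy, Kai}, so |A ∩ B| = 6.
A ∖ B = {Dev, Tariq, Farah, Xiu}, so |A ∖ B| = 4.
6 > 4, so the statement is true.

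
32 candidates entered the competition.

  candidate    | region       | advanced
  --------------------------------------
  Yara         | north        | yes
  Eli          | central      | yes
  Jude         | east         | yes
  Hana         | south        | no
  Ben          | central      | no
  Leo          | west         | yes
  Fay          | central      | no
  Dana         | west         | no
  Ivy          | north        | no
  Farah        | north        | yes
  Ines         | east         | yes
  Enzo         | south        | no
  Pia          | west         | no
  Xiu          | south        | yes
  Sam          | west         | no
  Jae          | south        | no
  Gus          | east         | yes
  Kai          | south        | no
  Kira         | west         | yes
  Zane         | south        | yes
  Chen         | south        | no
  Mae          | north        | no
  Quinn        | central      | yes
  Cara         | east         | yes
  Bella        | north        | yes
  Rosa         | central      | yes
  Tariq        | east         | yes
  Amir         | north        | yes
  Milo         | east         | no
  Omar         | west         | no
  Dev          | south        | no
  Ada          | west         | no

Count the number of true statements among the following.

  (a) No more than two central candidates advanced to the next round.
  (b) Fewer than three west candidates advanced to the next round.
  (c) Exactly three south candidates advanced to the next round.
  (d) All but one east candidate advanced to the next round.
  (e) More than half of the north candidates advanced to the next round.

3

(a) central: |A| = 5, |A ∩ B| = 3; needs |A ∩ B| ≤ 2 — false.
(b) west: |A| = 7, |A ∩ B| = 2; needs |A ∩ B| < 3 — true.
(c) south: |A| = 8, |A ∩ B| = 2; needs |A ∩ B| = 3 — false.
(d) east: |A| = 6, |A ∩ B| = 5; needs |A ∖ B| = 1 — true.
(e) north: |A| = 6, |A ∩ B| = 4; needs |A ∩ B| > |A ∖ B| — true.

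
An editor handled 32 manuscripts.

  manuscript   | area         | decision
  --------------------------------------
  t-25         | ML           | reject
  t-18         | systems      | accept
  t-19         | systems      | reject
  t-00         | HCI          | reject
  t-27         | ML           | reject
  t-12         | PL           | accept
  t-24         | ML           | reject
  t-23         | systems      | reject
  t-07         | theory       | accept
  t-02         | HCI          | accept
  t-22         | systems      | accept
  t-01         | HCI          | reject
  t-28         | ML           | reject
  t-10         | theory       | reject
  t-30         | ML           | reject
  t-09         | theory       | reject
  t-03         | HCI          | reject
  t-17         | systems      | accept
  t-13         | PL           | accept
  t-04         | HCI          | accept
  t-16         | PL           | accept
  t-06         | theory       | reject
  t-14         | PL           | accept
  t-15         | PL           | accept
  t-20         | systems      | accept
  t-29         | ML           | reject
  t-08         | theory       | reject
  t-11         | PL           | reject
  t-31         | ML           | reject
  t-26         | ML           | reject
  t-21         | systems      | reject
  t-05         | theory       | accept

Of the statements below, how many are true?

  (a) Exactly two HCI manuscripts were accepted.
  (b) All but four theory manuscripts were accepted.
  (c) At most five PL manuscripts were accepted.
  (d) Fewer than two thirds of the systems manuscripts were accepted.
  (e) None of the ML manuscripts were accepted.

(a) HCI: |A| = 5, |A ∩ B| = 2; needs |A ∩ B| = 2 — true.
(b) theory: |A| = 6, |A ∩ B| = 2; needs |A ∖ B| = 4 — true.
(c) PL: |A| = 6, |A ∩ B| = 5; needs |A ∩ B| ≤ 5 — true.
(d) systems: |A| = 7, |A ∩ B| = 4; needs |A ∩ B| / |A| < 2/3 — true.
(e) ML: |A| = 8, |A ∩ B| = 0; needs A ∩ B = ∅ (|A ∩ B| = 0) — true.

5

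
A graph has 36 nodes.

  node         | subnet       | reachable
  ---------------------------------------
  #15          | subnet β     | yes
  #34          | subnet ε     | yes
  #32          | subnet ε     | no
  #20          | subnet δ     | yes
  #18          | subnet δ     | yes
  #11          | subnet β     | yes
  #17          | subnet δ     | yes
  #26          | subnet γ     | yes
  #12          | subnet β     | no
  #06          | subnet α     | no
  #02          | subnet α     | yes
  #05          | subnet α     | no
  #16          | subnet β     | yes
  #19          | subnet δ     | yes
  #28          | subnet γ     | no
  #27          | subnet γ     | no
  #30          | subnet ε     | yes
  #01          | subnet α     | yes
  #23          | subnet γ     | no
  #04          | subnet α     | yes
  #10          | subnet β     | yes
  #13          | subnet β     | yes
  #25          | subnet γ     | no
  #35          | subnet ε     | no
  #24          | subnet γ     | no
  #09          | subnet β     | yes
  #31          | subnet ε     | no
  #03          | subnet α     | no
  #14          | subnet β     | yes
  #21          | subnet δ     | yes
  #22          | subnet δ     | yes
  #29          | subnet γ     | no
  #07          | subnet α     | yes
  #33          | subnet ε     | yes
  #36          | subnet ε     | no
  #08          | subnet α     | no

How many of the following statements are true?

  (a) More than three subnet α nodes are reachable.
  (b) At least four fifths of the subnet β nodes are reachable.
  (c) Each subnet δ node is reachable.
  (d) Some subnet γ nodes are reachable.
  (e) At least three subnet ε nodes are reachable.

5

(a) subnet α: |A| = 8, |A ∩ B| = 4; needs |A ∩ B| > 3 — true.
(b) subnet β: |A| = 8, |A ∩ B| = 7; needs |A ∩ B| / |A| ≥ 4/5 — true.
(c) subnet δ: |A| = 6, |A ∩ B| = 6; needs A ⊆ B, i.e. every element of A is in B (|A ∖ B| = 0) — true.
(d) subnet γ: |A| = 7, |A ∩ B| = 1; needs A ∩ B ≠ ∅ (|A ∩ B| ≥ 1) — true.
(e) subnet ε: |A| = 7, |A ∩ B| = 3; needs |A ∩ B| ≥ 3 — true.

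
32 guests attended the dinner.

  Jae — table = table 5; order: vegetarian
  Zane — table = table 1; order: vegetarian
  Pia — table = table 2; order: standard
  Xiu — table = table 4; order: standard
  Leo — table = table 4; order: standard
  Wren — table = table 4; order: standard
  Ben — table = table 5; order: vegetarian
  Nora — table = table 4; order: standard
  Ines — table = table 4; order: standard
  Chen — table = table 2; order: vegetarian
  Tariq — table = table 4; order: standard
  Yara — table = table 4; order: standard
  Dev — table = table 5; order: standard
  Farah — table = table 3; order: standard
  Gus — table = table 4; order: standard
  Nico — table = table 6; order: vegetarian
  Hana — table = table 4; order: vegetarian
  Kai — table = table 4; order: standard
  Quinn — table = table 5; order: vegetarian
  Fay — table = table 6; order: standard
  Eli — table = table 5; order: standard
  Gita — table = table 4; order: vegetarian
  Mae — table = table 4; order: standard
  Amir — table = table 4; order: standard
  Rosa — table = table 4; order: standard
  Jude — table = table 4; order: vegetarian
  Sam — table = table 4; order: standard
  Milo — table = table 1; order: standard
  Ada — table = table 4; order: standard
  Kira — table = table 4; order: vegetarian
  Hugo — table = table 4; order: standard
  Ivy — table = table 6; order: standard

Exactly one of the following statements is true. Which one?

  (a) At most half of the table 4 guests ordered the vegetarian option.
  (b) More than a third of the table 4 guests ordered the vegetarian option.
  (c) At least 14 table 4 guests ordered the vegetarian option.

|A| = 19, |A ∩ B| = 4, |A ∖ B| = 15.
(a) requires |A ∩ B| ≤ |A ∖ B|: true.
(b) requires |A ∩ B| / |A| > 1/3: false.
(c) requires |A ∩ B| ≥ 14: false.

(a)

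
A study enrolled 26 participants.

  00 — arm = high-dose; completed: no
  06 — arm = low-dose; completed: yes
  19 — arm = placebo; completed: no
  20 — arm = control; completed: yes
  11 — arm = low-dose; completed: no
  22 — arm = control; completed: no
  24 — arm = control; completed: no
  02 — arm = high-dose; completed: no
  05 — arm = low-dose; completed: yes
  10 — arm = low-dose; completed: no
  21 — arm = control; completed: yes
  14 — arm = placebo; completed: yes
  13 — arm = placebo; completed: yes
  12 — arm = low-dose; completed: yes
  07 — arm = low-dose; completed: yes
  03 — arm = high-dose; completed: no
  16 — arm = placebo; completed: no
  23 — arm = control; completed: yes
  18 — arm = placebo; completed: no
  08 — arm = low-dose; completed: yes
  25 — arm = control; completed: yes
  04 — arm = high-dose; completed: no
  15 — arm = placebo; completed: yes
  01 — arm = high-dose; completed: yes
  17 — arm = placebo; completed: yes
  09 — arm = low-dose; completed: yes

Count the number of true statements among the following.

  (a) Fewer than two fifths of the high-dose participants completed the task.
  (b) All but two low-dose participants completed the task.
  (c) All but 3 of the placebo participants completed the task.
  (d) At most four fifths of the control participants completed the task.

(a) high-dose: |A| = 5, |A ∩ B| = 1; needs |A ∩ B| / |A| < 2/5 — true.
(b) low-dose: |A| = 8, |A ∩ B| = 6; needs |A ∖ B| = 2 — true.
(c) placebo: |A| = 7, |A ∩ B| = 4; needs |A ∖ B| = 3 — true.
(d) control: |A| = 6, |A ∩ B| = 4; needs |A ∩ B| / |A| ≤ 4/5 — true.

4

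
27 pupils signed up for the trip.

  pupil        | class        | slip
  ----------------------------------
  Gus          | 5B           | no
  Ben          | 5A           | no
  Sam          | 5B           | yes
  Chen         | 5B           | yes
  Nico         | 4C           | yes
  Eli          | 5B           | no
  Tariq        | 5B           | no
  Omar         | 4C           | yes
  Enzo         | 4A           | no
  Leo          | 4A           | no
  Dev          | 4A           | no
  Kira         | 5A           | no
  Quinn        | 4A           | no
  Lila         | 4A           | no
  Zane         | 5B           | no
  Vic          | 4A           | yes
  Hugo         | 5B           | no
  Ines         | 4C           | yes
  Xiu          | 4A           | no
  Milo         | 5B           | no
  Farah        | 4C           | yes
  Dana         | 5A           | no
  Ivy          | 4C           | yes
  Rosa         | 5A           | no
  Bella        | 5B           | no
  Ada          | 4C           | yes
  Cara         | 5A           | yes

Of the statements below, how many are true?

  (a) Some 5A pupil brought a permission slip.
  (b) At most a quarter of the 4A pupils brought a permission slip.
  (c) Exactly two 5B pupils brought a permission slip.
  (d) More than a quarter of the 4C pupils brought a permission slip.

4

(a) 5A: |A| = 5, |A ∩ B| = 1; needs A ∩ B ≠ ∅ (|A ∩ B| ≥ 1) — true.
(b) 4A: |A| = 7, |A ∩ B| = 1; needs |A ∩ B| / |A| ≤ 1/4 — true.
(c) 5B: |A| = 9, |A ∩ B| = 2; needs |A ∩ B| = 2 — true.
(d) 4C: |A| = 6, |A ∩ B| = 6; needs |A ∩ B| / |A| > 1/4 — true.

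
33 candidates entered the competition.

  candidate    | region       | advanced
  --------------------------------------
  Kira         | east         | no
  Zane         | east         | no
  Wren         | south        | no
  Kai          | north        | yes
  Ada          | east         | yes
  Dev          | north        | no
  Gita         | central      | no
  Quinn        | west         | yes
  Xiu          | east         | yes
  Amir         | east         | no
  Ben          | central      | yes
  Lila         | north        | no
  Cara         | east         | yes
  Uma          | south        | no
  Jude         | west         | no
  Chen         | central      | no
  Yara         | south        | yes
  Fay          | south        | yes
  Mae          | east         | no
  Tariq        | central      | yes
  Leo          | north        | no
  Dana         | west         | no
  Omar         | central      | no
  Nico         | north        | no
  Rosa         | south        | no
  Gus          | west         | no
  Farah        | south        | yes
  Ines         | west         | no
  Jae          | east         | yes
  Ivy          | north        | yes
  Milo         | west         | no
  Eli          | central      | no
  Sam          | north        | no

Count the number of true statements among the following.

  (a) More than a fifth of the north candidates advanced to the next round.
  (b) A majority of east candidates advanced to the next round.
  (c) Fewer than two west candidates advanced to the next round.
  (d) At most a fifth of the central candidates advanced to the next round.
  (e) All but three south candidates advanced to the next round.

3

(a) north: |A| = 7, |A ∩ B| = 2; needs |A ∩ B| / |A| > 1/5 — true.
(b) east: |A| = 8, |A ∩ B| = 4; needs |A ∩ B| > |A ∖ B| — false.
(c) west: |A| = 6, |A ∩ B| = 1; needs |A ∩ B| < 2 — true.
(d) central: |A| = 6, |A ∩ B| = 2; needs |A ∩ B| / |A| ≤ 1/5 — false.
(e) south: |A| = 6, |A ∩ B| = 3; needs |A ∖ B| = 3 — true.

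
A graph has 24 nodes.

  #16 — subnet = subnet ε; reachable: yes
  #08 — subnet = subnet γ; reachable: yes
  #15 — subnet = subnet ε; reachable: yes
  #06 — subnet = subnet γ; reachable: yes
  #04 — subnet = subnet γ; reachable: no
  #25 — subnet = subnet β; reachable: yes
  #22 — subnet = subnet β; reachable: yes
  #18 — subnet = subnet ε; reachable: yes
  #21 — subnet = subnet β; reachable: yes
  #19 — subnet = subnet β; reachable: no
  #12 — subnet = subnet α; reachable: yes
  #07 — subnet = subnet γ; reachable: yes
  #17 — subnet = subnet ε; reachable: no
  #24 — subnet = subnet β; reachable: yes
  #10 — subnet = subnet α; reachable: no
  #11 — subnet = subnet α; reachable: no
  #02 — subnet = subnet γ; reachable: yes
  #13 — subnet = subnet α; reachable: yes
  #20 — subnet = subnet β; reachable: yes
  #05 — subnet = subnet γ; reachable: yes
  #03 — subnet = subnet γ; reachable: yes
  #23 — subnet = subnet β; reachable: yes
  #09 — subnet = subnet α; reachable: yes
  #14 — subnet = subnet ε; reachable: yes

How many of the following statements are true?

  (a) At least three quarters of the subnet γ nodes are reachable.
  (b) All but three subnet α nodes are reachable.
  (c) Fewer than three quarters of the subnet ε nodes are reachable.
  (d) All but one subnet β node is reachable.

2

(a) subnet γ: |A| = 7, |A ∩ B| = 6; needs |A ∩ B| / |A| ≥ 3/4 — true.
(b) subnet α: |A| = 5, |A ∩ B| = 3; needs |A ∖ B| = 3 — false.
(c) subnet ε: |A| = 5, |A ∩ B| = 4; needs |A ∩ B| / |A| < 3/4 — false.
(d) subnet β: |A| = 7, |A ∩ B| = 6; needs |A ∖ B| = 1 — true.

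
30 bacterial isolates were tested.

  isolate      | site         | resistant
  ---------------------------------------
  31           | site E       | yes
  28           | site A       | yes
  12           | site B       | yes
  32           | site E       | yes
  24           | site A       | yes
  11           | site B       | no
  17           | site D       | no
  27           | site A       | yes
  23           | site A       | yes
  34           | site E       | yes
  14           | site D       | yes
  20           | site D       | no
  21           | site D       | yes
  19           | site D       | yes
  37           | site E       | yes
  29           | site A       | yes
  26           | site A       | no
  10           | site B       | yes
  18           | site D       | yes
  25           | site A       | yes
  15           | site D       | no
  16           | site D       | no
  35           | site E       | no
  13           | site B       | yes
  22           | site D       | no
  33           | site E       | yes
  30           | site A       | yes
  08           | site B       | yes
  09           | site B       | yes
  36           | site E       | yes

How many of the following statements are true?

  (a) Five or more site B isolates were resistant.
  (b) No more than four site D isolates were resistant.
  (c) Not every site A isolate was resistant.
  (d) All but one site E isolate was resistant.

(a) site B: |A| = 6, |A ∩ B| = 5; needs |A ∩ B| ≥ 5 — true.
(b) site D: |A| = 9, |A ∩ B| = 4; needs |A ∩ B| ≤ 4 — true.
(c) site A: |A| = 8, |A ∩ B| = 7; needs A ⊄ B (|A ∖ B| ≥ 1) — true.
(d) site E: |A| = 7, |A ∩ B| = 6; needs |A ∖ B| = 1 — true.

4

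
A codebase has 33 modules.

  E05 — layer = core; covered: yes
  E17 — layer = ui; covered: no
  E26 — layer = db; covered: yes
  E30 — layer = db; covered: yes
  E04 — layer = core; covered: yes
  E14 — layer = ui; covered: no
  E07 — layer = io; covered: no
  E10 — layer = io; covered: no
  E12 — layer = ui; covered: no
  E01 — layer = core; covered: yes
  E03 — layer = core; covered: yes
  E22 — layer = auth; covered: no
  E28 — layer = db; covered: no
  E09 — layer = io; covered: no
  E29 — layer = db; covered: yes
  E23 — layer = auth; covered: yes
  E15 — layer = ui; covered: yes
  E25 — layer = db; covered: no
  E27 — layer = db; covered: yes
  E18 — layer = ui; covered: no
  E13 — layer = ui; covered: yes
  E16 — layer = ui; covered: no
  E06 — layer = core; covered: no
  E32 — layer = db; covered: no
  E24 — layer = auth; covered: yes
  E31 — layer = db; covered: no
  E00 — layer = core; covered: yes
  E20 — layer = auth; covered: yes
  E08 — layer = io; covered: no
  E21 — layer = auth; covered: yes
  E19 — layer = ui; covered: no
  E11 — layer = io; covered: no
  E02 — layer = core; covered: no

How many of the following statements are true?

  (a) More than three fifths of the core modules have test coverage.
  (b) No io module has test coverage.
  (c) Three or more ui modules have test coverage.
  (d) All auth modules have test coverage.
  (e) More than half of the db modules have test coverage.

(a) core: |A| = 7, |A ∩ B| = 5; needs |A ∩ B| / |A| > 3/5 — true.
(b) io: |A| = 5, |A ∩ B| = 0; needs A ∩ B = ∅ (|A ∩ B| = 0) — true.
(c) ui: |A| = 8, |A ∩ B| = 2; needs |A ∩ B| ≥ 3 — false.
(d) auth: |A| = 5, |A ∩ B| = 4; needs A ⊆ B, i.e. every element of A is in B (|A ∖ B| = 0) — false.
(e) db: |A| = 8, |A ∩ B| = 4; needs |A ∩ B| > |A ∖ B| — false.

2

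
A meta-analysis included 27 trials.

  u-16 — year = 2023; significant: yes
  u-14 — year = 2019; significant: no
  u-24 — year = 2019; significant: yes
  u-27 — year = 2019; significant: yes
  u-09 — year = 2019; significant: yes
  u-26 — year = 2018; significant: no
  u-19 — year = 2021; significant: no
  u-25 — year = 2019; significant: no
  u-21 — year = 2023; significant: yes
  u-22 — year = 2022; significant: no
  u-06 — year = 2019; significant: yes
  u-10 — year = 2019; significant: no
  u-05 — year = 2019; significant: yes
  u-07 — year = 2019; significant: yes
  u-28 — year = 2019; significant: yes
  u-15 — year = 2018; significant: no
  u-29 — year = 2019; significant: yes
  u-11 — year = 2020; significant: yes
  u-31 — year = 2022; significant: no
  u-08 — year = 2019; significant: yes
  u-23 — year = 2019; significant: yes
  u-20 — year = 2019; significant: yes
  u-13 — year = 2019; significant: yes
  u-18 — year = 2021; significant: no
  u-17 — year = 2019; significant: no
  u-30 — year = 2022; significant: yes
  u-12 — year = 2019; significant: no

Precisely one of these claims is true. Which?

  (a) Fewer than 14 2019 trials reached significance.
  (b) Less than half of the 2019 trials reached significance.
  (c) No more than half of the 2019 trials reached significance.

|A| = 17, |A ∩ B| = 12, |A ∖ B| = 5.
(a) requires |A ∩ B| < 14: true.
(b) requires |A ∩ B| < |A ∖ B|: false.
(c) requires |A ∩ B| ≤ |A ∖ B|: false.

(a)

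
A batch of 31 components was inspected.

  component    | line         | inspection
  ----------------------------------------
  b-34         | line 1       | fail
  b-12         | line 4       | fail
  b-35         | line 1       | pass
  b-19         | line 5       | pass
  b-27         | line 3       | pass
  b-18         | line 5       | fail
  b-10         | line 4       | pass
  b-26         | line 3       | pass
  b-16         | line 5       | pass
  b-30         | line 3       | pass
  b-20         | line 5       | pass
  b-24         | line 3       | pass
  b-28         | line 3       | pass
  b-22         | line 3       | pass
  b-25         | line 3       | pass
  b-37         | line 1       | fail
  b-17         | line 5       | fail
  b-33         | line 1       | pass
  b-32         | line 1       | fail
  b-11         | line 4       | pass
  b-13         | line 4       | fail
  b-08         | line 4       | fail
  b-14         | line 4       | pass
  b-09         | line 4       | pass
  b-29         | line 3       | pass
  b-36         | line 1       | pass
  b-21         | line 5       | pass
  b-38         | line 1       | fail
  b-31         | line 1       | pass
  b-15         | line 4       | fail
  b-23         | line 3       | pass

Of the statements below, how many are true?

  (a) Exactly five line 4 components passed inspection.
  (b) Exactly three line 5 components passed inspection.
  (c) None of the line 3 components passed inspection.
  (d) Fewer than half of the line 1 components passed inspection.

0

(a) line 4: |A| = 8, |A ∩ B| = 4; needs |A ∩ B| = 5 — false.
(b) line 5: |A| = 6, |A ∩ B| = 4; needs |A ∩ B| = 3 — false.
(c) line 3: |A| = 9, |A ∩ B| = 9; needs A ∩ B = ∅ (|A ∩ B| = 0) — false.
(d) line 1: |A| = 8, |A ∩ B| = 4; needs |A ∩ B| < |A ∖ B| — false.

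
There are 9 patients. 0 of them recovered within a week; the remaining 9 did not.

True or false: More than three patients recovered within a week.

Truth condition: |A ∩ B| > 3.
|A| = 9, |A ∩ B| = 0, |A ∖ B| = 9.
|A ∩ B| = 0, so the statement is false.

False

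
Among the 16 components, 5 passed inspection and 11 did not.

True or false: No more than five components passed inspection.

True

Truth condition: |A ∩ B| ≤ 5.
|A| = 16, |A ∩ B| = 5, |A ∖ B| = 11.
|A ∩ B| = 5, so the statement is true.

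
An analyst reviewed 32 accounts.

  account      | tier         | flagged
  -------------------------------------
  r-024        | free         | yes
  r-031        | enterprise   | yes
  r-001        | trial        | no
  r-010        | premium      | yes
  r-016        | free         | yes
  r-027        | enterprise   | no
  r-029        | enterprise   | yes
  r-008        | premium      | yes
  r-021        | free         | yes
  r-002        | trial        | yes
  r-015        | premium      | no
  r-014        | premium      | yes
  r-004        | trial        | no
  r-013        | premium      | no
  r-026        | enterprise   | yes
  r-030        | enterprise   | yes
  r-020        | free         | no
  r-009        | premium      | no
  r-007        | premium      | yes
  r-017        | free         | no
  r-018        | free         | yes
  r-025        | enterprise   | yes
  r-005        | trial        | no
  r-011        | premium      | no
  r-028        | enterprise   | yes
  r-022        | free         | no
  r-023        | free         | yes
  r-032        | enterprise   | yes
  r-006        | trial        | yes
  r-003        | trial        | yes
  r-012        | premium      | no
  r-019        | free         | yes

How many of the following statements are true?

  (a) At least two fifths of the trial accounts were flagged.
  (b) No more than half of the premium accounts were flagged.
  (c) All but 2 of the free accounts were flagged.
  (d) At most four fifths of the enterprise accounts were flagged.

2

(a) trial: |A| = 6, |A ∩ B| = 3; needs |A ∩ B| / |A| ≥ 2/5 — true.
(b) premium: |A| = 9, |A ∩ B| = 4; needs |A ∩ B| ≤ |A ∖ B| — true.
(c) free: |A| = 9, |A ∩ B| = 6; needs |A ∖ B| = 2 — false.
(d) enterprise: |A| = 8, |A ∩ B| = 7; needs |A ∩ B| / |A| ≤ 4/5 — false.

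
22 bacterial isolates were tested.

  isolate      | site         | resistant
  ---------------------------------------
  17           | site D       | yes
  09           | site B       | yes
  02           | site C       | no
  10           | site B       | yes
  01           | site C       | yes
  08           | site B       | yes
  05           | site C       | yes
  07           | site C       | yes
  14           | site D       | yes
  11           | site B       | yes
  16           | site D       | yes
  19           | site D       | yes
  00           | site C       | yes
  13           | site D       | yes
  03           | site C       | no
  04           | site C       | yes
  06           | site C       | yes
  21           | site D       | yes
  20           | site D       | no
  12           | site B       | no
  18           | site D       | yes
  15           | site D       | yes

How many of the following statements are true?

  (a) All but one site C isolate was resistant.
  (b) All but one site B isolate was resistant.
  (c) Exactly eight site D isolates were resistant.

(a) site C: |A| = 8, |A ∩ B| = 6; needs |A ∖ B| = 1 — false.
(b) site B: |A| = 5, |A ∩ B| = 4; needs |A ∖ B| = 1 — true.
(c) site D: |A| = 9, |A ∩ B| = 8; needs |A ∩ B| = 8 — true.

2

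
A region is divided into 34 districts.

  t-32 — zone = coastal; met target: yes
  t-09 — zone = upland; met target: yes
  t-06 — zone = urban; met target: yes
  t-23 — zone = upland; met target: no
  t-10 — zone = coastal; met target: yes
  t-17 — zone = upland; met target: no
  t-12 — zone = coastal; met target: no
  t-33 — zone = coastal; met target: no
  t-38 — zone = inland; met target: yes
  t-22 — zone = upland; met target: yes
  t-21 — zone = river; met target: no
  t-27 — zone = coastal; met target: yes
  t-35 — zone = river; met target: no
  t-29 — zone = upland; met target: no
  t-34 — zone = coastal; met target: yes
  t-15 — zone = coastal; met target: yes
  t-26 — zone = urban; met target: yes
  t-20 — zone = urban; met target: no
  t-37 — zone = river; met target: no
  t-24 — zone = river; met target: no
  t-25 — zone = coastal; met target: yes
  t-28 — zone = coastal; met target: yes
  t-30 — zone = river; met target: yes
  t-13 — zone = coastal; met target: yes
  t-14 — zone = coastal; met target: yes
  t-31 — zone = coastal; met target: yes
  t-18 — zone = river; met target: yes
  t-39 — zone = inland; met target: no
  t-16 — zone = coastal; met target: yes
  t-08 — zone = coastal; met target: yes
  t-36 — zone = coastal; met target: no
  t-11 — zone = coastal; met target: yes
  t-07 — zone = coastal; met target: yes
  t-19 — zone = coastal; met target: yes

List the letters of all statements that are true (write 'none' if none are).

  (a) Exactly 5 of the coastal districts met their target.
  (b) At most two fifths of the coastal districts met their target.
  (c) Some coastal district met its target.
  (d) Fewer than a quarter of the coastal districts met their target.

|A| = 18, |A ∩ B| = 15, |A ∖ B| = 3.
(a) |A ∩ B| = 5: fails.
(b) |A ∩ B| / |A| ≤ 2/5: fails.
(c) A ∩ B ≠ ∅ (|A ∩ B| ≥ 1): holds.
(d) |A ∩ B| / |A| < 1/4: fails.

(c)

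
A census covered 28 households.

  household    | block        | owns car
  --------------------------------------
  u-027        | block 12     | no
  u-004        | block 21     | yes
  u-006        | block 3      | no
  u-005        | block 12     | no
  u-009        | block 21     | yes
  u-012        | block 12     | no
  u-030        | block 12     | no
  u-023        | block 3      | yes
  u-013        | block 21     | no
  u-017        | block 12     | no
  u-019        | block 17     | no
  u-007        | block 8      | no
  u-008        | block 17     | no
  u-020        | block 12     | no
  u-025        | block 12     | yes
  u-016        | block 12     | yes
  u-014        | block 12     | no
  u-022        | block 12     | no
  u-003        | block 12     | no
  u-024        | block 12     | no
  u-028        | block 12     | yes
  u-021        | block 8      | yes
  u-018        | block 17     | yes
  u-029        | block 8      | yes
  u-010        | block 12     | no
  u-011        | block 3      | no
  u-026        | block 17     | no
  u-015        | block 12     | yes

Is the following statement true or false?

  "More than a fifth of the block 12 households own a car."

True

Truth condition: |A ∩ B| / |A| > 1/5.
|A| = 15, |A ∩ B| = 4, |A ∖ B| = 11.
|A ∩ B|/|A| = 4/15, so the statement is true.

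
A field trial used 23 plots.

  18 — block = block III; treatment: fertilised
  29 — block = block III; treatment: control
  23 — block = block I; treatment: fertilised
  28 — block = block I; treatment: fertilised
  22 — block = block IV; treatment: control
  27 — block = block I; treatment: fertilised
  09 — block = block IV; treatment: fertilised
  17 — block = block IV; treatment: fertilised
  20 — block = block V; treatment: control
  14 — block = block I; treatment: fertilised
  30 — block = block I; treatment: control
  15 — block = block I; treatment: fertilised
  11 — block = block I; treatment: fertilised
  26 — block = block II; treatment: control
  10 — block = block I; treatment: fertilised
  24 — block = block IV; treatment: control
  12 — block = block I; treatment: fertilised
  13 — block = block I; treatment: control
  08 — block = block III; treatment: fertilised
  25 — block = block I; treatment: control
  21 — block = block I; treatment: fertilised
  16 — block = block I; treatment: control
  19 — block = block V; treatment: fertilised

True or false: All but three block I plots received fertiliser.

The determiner here denotes the relation: |A ∖ B| = 3.
A (the restrictor) = {23, 28, 27, 14, 30, 15, 11, 10, 12, 13, 25, 21, 16}, |A| = 13.
A ∖ B = {30, 13, 25, 16}, so |A ∖ B| = 4.
|A ∖ B| = 4, so the statement is false.

False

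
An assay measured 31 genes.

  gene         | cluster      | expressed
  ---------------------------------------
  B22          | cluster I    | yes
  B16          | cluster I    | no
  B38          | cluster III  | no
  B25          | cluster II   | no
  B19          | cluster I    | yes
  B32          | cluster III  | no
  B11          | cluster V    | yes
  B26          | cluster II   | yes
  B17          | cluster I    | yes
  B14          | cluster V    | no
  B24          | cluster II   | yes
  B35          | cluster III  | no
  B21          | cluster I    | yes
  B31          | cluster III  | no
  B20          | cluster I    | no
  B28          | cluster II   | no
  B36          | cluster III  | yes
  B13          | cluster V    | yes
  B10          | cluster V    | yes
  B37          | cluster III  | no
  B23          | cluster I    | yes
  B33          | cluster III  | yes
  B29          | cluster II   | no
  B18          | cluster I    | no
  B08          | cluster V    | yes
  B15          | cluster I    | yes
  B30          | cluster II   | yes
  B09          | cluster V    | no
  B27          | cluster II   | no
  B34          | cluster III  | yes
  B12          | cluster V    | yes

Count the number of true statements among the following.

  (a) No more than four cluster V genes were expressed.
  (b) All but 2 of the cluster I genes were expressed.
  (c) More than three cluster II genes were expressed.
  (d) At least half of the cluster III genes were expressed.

(a) cluster V: |A| = 7, |A ∩ B| = 5; needs |A ∩ B| ≤ 4 — false.
(b) cluster I: |A| = 9, |A ∩ B| = 6; needs |A ∖ B| = 2 — false.
(c) cluster II: |A| = 7, |A ∩ B| = 3; needs |A ∩ B| > 3 — false.
(d) cluster III: |A| = 8, |A ∩ B| = 3; needs |A ∩ B| ≥ |A ∖ B| — false.

0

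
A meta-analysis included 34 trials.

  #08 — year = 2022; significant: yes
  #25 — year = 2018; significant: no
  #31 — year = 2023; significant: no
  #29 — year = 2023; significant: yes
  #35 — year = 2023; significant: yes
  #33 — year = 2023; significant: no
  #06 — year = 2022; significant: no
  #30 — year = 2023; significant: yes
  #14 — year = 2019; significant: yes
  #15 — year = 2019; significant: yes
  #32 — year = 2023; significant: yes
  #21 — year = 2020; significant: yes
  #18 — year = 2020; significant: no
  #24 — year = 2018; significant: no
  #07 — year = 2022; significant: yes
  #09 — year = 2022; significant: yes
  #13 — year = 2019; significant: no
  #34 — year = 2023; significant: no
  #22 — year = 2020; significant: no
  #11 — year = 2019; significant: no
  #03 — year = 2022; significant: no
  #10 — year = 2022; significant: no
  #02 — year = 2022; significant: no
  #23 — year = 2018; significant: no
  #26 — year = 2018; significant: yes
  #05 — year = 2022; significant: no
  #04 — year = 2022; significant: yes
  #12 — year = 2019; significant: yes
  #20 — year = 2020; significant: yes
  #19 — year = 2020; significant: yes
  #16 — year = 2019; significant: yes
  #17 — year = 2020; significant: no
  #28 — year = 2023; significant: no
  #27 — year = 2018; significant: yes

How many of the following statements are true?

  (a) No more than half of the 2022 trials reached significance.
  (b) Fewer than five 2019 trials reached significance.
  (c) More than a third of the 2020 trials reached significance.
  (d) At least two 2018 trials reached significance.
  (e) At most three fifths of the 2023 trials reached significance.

(a) 2022: |A| = 9, |A ∩ B| = 4; needs |A ∩ B| ≤ |A ∖ B| — true.
(b) 2019: |A| = 6, |A ∩ B| = 4; needs |A ∩ B| < 5 — true.
(c) 2020: |A| = 6, |A ∩ B| = 3; needs |A ∩ B| / |A| > 1/3 — true.
(d) 2018: |A| = 5, |A ∩ B| = 2; needs |A ∩ B| ≥ 2 — true.
(e) 2023: |A| = 8, |A ∩ B| = 4; needs |A ∩ B| / |A| ≤ 3/5 — true.

5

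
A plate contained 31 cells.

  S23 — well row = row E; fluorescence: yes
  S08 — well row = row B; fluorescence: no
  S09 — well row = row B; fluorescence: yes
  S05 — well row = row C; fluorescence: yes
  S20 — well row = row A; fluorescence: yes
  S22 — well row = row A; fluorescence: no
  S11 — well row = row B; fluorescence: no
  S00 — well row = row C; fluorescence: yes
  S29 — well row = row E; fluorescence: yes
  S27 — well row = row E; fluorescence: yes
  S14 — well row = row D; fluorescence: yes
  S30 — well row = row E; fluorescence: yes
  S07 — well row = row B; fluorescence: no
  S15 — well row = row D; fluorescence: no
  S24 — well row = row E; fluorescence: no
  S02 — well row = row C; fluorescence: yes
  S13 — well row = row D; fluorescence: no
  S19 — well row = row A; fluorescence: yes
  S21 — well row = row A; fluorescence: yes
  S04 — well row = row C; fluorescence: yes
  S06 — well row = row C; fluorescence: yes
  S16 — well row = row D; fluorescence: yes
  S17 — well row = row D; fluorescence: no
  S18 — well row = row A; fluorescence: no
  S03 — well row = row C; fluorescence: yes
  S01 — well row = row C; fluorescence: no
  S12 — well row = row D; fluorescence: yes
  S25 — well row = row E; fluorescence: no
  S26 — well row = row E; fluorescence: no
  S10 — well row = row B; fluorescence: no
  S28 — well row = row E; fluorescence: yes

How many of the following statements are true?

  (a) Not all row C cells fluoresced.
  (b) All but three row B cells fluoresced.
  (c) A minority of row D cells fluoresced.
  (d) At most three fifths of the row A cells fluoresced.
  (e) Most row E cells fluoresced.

3

(a) row C: |A| = 7, |A ∩ B| = 6; needs A ⊄ B (|A ∖ B| ≥ 1) — true.
(b) row B: |A| = 5, |A ∩ B| = 1; needs |A ∖ B| = 3 — false.
(c) row D: |A| = 6, |A ∩ B| = 3; needs |A ∩ B| < |A ∖ B| — false.
(d) row A: |A| = 5, |A ∩ B| = 3; needs |A ∩ B| / |A| ≤ 3/5 — true.
(e) row E: |A| = 8, |A ∩ B| = 5; needs |A ∩ B| > |A ∖ B| — true.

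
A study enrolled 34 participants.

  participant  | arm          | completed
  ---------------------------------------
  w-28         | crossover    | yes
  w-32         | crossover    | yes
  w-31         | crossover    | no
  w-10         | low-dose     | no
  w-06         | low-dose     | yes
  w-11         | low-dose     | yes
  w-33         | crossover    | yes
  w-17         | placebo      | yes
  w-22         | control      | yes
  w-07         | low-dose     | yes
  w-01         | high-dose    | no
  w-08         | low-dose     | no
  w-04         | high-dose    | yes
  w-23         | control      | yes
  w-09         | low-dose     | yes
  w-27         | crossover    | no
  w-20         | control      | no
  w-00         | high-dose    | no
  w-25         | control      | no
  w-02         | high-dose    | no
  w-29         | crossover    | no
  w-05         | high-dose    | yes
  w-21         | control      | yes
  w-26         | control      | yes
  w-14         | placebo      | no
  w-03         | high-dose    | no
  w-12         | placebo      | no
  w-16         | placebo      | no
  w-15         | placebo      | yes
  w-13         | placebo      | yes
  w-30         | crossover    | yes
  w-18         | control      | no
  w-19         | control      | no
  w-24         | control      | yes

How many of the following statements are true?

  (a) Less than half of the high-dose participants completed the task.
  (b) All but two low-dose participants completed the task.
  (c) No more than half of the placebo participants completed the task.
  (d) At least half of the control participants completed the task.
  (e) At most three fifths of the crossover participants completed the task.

5

(a) high-dose: |A| = 6, |A ∩ B| = 2; needs |A ∩ B| < |A ∖ B| — true.
(b) low-dose: |A| = 6, |A ∩ B| = 4; needs |A ∖ B| = 2 — true.
(c) placebo: |A| = 6, |A ∩ B| = 3; needs |A ∩ B| ≤ |A ∖ B| — true.
(d) control: |A| = 9, |A ∩ B| = 5; needs |A ∩ B| ≥ |A ∖ B| — true.
(e) crossover: |A| = 7, |A ∩ B| = 4; needs |A ∩ B| / |A| ≤ 3/5 — true.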